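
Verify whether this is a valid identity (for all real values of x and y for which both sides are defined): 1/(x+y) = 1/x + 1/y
No, this is NOT an identity.

Claim: 1/(x+y) = 1/x + 1/y.
Test a specific point where both sides are defined: x = -2, y = 5.
LHS = 1/(x+y) ≈ 0.3333
RHS = 1/x + 1/y ≈ -0.3000
Since 0.3333 ≠ -0.3000, the equation fails at this point, so it cannot hold for all real values of x and y for which both sides are defined.
1/x + 1/y = (x+y)/(xy), which is not 1/(x+y).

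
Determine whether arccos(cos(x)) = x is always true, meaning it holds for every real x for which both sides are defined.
No, this is NOT an identity.

Claim: arccos(cos(x)) = x.
Test a specific point where both sides are defined: x = -π/2.
LHS = arccos(cos(x)) ≈ 1.5708
RHS = x ≈ -1.5708
Since 1.5708 ≠ -1.5708, the equation fails at this point, so it cannot hold for every real x for which both sides are defined.
arccos only returns values in [0, π], so arccos(cos(x)) = x holds only for x in that interval, not for all real x.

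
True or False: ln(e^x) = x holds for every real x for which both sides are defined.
True.

Claim: ln(e^x) = x.
Reasoning: ln is the inverse of the exponential: ln(e^x) asks for the exponent p with e^p = e^x, and since e^p is one-to-one that exponent is p = x.
So the two sides agree for every real x for which both sides are defined.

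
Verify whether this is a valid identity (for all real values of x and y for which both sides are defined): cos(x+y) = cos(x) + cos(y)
Claim: cos(x+y) = cos(x) + cos(y).
Test a specific point where both sides are defined: x = π/6, y = -π/4.
LHS = cos(x+y) ≈ 0.9659
RHS = cos(x) + cos(y) ≈ 1.5731
Since 0.9659 ≠ 1.5731, the equation fails at this point, so it cannot hold for all real values of x and y for which both sides are defined.
The correct expansion is cos(x+y) = cos(x)cos(y) - sin(x)sin(y); cosine is not additive.

Conclusion: No, this is NOT an identity.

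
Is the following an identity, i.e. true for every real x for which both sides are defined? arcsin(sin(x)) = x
Claim: arcsin(sin(x)) = x.
Test a specific point where both sides are defined: x = π.
LHS = arcsin(sin(x)) ≈ 0.0000
RHS = x ≈ 3.1416
Since 0.0000 ≠ 3.1416, the equation fails at this point, so it cannot hold for every real x for which both sides are defined.
arcsin only returns values in [-π/2, π/2], so arcsin(sin(x)) = x holds only for x in that interval, not for all real x.

Conclusion: No, this is NOT an identity.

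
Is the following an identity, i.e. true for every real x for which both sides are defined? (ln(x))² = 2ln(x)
Claim: (ln(x))² = 2ln(x).
Test a specific point where both sides are defined: x = 4.
LHS = (ln(x))² ≈ 1.9218
RHS = 2ln(x) ≈ 2.7726
Since 1.9218 ≠ 2.7726, the equation fails at this point, so it cannot hold for every real x for which both sides are defined.
2ln(x) equals ln(x²), which is not the same as (ln x)².

Conclusion: No, this is NOT an identity.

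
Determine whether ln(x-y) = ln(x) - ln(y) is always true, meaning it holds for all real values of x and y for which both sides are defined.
Claim: ln(x-y) = ln(x) - ln(y).
Test a specific point where both sides are defined: x = 1, y = 1/2.
LHS = ln(x-y) ≈ -0.6931
RHS = ln(x) - ln(y) ≈ 0.6931
Since -0.6931 ≠ 0.6931, the equation fails at this point, so it cannot hold for all real values of x and y for which both sides are defined.
ln(x) - ln(y) = ln(x/y), not ln(x-y).

Conclusion: No, this is NOT an identity.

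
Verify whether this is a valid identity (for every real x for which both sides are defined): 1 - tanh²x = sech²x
Yes, this is an identity.

Claim: 1 - tanh²x = sech²x.
Reasoning: Divide cosh²x - sinh²x = 1 through by cosh²x (never zero): 1 - tanh²x = 1/cosh²x = sech²x.
So the two sides agree for every real x for which both sides are defined.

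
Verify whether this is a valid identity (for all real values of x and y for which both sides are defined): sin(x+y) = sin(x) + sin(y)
Claim: sin(x+y) = sin(x) + sin(y).
Test a specific point where both sides are defined: x = π/6, y = π/4.
LHS = sin(x+y) ≈ 0.9659
RHS = sin(x) + sin(y) ≈ 1.2071
Since 0.9659 ≠ 1.2071, the equation fails at this point, so it cannot hold for all real values of x and y for which both sides are defined.
The correct expansion is sin(x+y) = sin(x)cos(y) + cos(x)sin(y); sine is not additive.

Conclusion: No, this is NOT an identity.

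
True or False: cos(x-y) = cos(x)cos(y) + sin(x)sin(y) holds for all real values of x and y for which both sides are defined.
Claim: cos(x-y) = cos(x)cos(y) + sin(x)sin(y).
Reasoning: Replace y by -y in cos(x+y) = cos(x)cos(y) - sin(x)sin(y) and use cos(-y) = cos(y), sin(-y) = -sin(y): cos(x-y) = cos(x)cos(y) + sin(x)sin(y).
So the two sides agree for all real values of x and y for which both sides are defined.

Conclusion: True.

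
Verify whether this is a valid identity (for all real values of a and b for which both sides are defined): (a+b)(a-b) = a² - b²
Yes, this is an identity.

Claim: (a+b)(a-b) = a² - b².
Reasoning: Expand: (a+b)(a-b) = a² - ab + ba - b² = a² - b² (the cross terms cancel).
So the two sides agree for all real values of a and b for which both sides are defined.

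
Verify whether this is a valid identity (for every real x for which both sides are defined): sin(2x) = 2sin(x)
No, this is NOT an identity.

Claim: sin(2x) = 2sin(x).
Test a specific point where both sides are defined: x = -π/6.
LHS = sin(2x) ≈ -0.8660
RHS = 2sin(x) ≈ -1.0000
Since -0.8660 ≠ -1.0000, the equation fails at this point, so it cannot hold for every real x for which both sides are defined.
The correct double-angle formula is sin(2x) = 2sin(x)cos(x).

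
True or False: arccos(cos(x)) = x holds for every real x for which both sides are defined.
Claim: arccos(cos(x)) = x.
Test a specific point where both sides are defined: x = -π/3.
LHS = arccos(cos(x)) ≈ 1.0472
RHS = x ≈ -1.0472
Since 1.0472 ≠ -1.0472, the equation fails at this point, so it cannot hold for every real x for which both sides are defined.
arccos only returns values in [0, π], so arccos(cos(x)) = x holds only for x in that interval, not for all real x.

Conclusion: False.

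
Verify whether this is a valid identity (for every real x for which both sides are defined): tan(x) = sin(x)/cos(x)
Yes, this is an identity.

Claim: tan(x) = sin(x)/cos(x).
Reasoning: For an angle x whose terminal point on the unit circle is (cos x, sin x), tan(x) is defined as the ratio (second coordinate)/(first coordinate) = sin(x)/cos(x), wherever cos(x) ≠ 0.
So the two sides agree for every real x for which both sides are defined.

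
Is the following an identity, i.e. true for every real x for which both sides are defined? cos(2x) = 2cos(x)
No, this is NOT an identity.

Claim: cos(2x) = 2cos(x).
Test a specific point where both sides are defined: x = -π/2.
LHS = cos(2x) ≈ -1.0000
RHS = 2cos(x) ≈ 0.0000
Since -1.0000 ≠ 0.0000, the equation fails at this point, so it cannot hold for every real x for which both sides are defined.
The correct double-angle formula is cos(2x) = cos²x - sin²x.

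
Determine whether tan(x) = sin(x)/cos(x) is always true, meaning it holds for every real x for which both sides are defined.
Yes, this is an identity.

Claim: tan(x) = sin(x)/cos(x).
Reasoning: For an angle x whose terminal point on the unit circle is (cos x, sin x), tan(x) is defined as the ratio (second coordinate)/(first coordinate) = sin(x)/cos(x), wherever cos(x) ≠ 0.
So the two sides agree for every real x for which both sides are defined.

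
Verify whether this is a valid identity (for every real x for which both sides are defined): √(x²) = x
No, this is NOT an identity.

Claim: √(x²) = x.
Test a specific point where both sides are defined: x = -3.
LHS = √(x²) ≈ 3.0000
RHS = x ≈ -3.0000
Since 3.0000 ≠ -3.0000, the equation fails at this point, so it cannot hold for every real x for which both sides are defined.
√(x²) = |x|, which differs from x whenever x < 0 (both sides are defined for every real x).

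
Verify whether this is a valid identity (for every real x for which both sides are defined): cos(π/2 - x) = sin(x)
Claim: cos(π/2 - x) = sin(x).
Reasoning: Use cos(u - v) = cos(u)cos(v) + sin(u)sin(v) with u = π/2, v = x: cos(π/2)cos(x) + sin(π/2)sin(x) = 0·cos(x) + 1·sin(x) = sin(x).
So the two sides agree for every real x for which both sides are defined.

Conclusion: Yes, this is an identity.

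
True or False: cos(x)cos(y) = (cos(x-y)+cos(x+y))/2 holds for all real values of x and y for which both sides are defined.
Claim: cos(x)cos(y) = (cos(x-y)+cos(x+y))/2.
Reasoning: cos(x-y) = cos(x)cos(y) + sin(x)sin(y) and cos(x+y) = cos(x)cos(y) - sin(x)sin(y). Adding, cos(x-y) + cos(x+y) = 2cos(x)cos(y); divide by 2.
So the two sides agree for all real values of x and y for which both sides are defined.

Conclusion: True.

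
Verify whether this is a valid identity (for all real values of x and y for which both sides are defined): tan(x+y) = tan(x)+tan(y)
No, this is NOT an identity.

Claim: tan(x+y) = tan(x)+tan(y).
Test a specific point where both sides are defined: x = -π/4, y = π/3.
LHS = tan(x+y) ≈ 0.2679
RHS = tan(x)+tan(y) ≈ 0.7321
Since 0.2679 ≠ 0.7321, the equation fails at this point, so it cannot hold for all real values of x and y for which both sides are defined.
The correct formula is tan(x+y) = (tan(x) + tan(y))/(1 - tan(x)tan(y)).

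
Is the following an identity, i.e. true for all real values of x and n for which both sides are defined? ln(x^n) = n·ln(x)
Claim: ln(x^n) = n·ln(x).
Reasoning: The right side requires x > 0. For x > 0, x^n = (e^(ln x))^n = e^(n·ln x), so taking ln of both sides gives ln(x^n) = n·ln(x).
So the two sides agree for all real values of x and n for which both sides are defined.

Conclusion: Yes, this is an identity.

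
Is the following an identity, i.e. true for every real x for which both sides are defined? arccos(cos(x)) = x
No, this is NOT an identity.

Claim: arccos(cos(x)) = x.
Test a specific point where both sides are defined: x = -π/4.
LHS = arccos(cos(x)) ≈ 0.7854
RHS = x ≈ -0.7854
Since 0.7854 ≠ -0.7854, the equation fails at this point, so it cannot hold for every real x for which both sides are defined.
arccos only returns values in [0, π], so arccos(cos(x)) = x holds only for x in that interval, not for all real x.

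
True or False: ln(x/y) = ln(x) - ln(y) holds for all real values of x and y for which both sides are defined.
Claim: ln(x/y) = ln(x) - ln(y).
Reasoning: Both sides are simultaneously defined only when x, y > 0. Write x = e^p, y = e^q. Then x/y = e^(p-q), so ln(x/y) = p - q = ln(x) - ln(y).
So the two sides agree for all real values of x and y for which both sides are defined.

Conclusion: True.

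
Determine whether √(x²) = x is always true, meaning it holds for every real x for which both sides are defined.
Claim: √(x²) = x.
Test a specific point where both sides are defined: x = -1.
LHS = √(x²) ≈ 1.0000
RHS = x ≈ -1.0000
Since 1.0000 ≠ -1.0000, the equation fails at this point, so it cannot hold for every real x for which both sides are defined.
√(x²) = |x|, which differs from x whenever x < 0 (both sides are defined for every real x).

Conclusion: No, this is NOT an identity.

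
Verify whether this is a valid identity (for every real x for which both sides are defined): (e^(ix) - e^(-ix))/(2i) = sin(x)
Yes, this is an identity.

Claim: (e^(ix) - e^(-ix))/(2i) = sin(x).
Reasoning: By Euler's formula e^(ix) = cos(x) + i·sin(x) and e^(-ix) = cos(x) - i·sin(x). Subtracting cancels the cosine terms: e^(ix) - e^(-ix) = 2i·sin(x); divide by 2i.
So the two sides agree for every real x for which both sides are defined.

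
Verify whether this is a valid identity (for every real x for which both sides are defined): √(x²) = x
No, this is NOT an identity.

Claim: √(x²) = x.
Test a specific point where both sides are defined: x = -3.
LHS = √(x²) ≈ 3.0000
RHS = x ≈ -3.0000
Since 3.0000 ≠ -3.0000, the equation fails at this point, so it cannot hold for every real x for which both sides are defined.
√(x²) = |x|, which differs from x whenever x < 0 (both sides are defined for every real x).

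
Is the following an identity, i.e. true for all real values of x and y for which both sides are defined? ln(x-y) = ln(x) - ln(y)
Claim: ln(x-y) = ln(x) - ln(y).
Test a specific point where both sides are defined: x = 3, y = 2.
LHS = ln(x-y) ≈ 0.0000
RHS = ln(x) - ln(y) ≈ 0.4055
Since 0.0000 ≠ 0.4055, the equation fails at this point, so it cannot hold for all real values of x and y for which both sides are defined.
ln(x) - ln(y) = ln(x/y), not ln(x-y).

Conclusion: No, this is NOT an identity.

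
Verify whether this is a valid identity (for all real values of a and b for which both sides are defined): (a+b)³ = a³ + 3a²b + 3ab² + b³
Claim: (a+b)³ = a³ + 3a²b + 3ab² + b³.
Reasoning: (a+b)³ = (a+b)(a+b)² = (a+b)(a² + 2ab + b²) = a³ + 2a²b + ab² + a²b + 2ab² + b³ = a³ + 3a²b + 3ab² + b³.
So the two sides agree for all real values of a and b for which both sides are defined.

Conclusion: Yes, this is an identity.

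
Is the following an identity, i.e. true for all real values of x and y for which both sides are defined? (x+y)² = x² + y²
Claim: (x+y)² = x² + y².
Test a specific point where both sides are defined: x = 3/2, y = 4.
LHS = (x+y)² ≈ 30.2500
RHS = x² + y² ≈ 18.2500
Since 30.2500 ≠ 18.2500, the equation fails at this point, so it cannot hold for all real values of x and y for which both sides are defined.
The correct expansion is (x+y)² = x² + 2xy + y²; the cross term 2xy is missing.

Conclusion: No, this is NOT an identity.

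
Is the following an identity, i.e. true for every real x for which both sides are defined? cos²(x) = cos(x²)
Claim: cos²(x) = cos(x²).
Test a specific point where both sides are defined: x = -π/4.
LHS = cos²(x) ≈ 0.5000
RHS = cos(x²) ≈ 0.8157
Since 0.5000 ≠ 0.8157, the equation fails at this point, so it cannot hold for every real x for which both sides are defined.
cos²(x) means (cos x)², squaring the output; cos(x²) squares the input. These are different functions.

Conclusion: No, this is NOT an identity.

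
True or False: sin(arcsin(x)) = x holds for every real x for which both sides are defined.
Claim: sin(arcsin(x)) = x.
Reasoning: For -1 ≤ x ≤ 1 (where arcsin is defined), arcsin(x) is by definition an angle whose sine equals x. Taking the sine of that angle returns x. (Note the other order, arcsin(sin x) = x, is NOT an identity.)
So the two sides agree for every real x for which both sides are defined.

Conclusion: True.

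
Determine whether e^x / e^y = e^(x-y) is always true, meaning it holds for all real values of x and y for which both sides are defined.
Yes, this is an identity.

Claim: e^x / e^y = e^(x-y).
Reasoning: 1/e^y = e^(-y), so e^x / e^y = e^x · e^(-y) = e^(x + (-y)) = e^(x-y) by the product rule for exponents.
So the two sides agree for all real values of x and y for which both sides are defined.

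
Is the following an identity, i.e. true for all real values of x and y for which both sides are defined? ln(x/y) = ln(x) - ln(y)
Yes, this is an identity.

Claim: ln(x/y) = ln(x) - ln(y).
Reasoning: Both sides are simultaneously defined only when x, y > 0. Write x = e^p, y = e^q. Then x/y = e^(p-q), so ln(x/y) = p - q = ln(x) - ln(y).
So the two sides agree for all real values of x and y for which both sides are defined.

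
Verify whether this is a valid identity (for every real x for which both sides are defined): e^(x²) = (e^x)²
No, this is NOT an identity.

Claim: e^(x²) = (e^x)².
Test a specific point where both sides are defined: x = -3.
LHS = e^(x²) ≈ 8103.0839
RHS = (e^x)² ≈ 0.0025
Since 8103.0839 ≠ 0.0025, the equation fails at this point, so it cannot hold for every real x for which both sides are defined.
(e^x)² = e^(2x), and 2x ≠ x² in general.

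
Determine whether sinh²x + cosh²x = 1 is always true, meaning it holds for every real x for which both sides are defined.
Claim: sinh²x + cosh²x = 1.
Test a specific point where both sides are defined: x = 1.
LHS = sinh²x + cosh²x ≈ 3.7622
RHS = 1 ≈ 1.0000
Since 3.7622 ≠ 1.0000, the equation fails at this point, so it cannot hold for every real x for which both sides are defined.
The correct hyperbolic identity is cosh²x - sinh²x = 1 (a difference); the sum sinh²x + cosh²x equals cosh(2x).

Conclusion: No, this is NOT an identity.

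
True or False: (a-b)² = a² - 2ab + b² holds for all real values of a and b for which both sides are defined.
True.

Claim: (a-b)² = a² - 2ab + b².
Reasoning: Expand: (a-b)² = (a-b)(a-b) = a·a - a·b - b·a + b·b = a² - 2ab + b².
So the two sides agree for all real values of a and b for which both sides are defined.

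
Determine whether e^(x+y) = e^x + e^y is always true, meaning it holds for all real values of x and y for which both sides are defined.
Claim: e^(x+y) = e^x + e^y.
Test a specific point where both sides are defined: x = -1, y = 5.
LHS = e^(x+y) ≈ 54.5982
RHS = e^x + e^y ≈ 148.7810
Since 54.5982 ≠ 148.7810, the equation fails at this point, so it cannot hold for all real values of x and y for which both sides are defined.
The correct rule is e^(x+y) = e^x · e^y (a product, not a sum).

Conclusion: No, this is NOT an identity.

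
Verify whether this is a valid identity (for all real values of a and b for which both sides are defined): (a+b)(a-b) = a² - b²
Claim: (a+b)(a-b) = a² - b².
Reasoning: Expand: (a+b)(a-b) = a² - ab + ba - b² = a² - b² (the cross terms cancel).
So the two sides agree for all real values of a and b for which both sides are defined.

Conclusion: Yes, this is an identity.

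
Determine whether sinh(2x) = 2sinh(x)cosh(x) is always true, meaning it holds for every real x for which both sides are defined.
Claim: sinh(2x) = 2sinh(x)cosh(x).
Reasoning: 2sinh(x)cosh(x) = 2 · (e^x - e^-x)/2 · (e^x + e^-x)/2 = (e^(2x) - e^(-2x))/2 = sinh(2x).
So the two sides agree for every real x for which both sides are defined.

Conclusion: Yes, this is an identity.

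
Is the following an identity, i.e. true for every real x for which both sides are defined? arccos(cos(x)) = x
Claim: arccos(cos(x)) = x.
Test a specific point where both sides are defined: x = -π/2.
LHS = arccos(cos(x)) ≈ 1.5708
RHS = x ≈ -1.5708
Since 1.5708 ≠ -1.5708, the equation fails at this point, so it cannot hold for every real x for which both sides are defined.
arccos only returns values in [0, π], so arccos(cos(x)) = x holds only for x in that interval, not for all real x.

Conclusion: No, this is NOT an identity.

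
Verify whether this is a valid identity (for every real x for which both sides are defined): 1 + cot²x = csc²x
Yes, this is an identity.

Claim: 1 + cot²x = csc²x.
Reasoning: Start from sin²x + cos²x = 1 and divide every term by sin²x (allowed wherever cot x and csc x are defined): 1 + cot²x = 1/sin²x = csc²x.
So the two sides agree for every real x for which both sides are defined.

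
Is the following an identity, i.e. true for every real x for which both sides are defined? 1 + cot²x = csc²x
Yes, this is an identity.

Claim: 1 + cot²x = csc²x.
Reasoning: Start from sin²x + cos²x = 1 and divide every term by sin²x (allowed wherever cot x and csc x are defined): 1 + cot²x = 1/sin²x = csc²x.
So the two sides agree for every real x for which both sides are defined.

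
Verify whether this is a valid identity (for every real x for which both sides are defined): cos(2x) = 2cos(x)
No, this is NOT an identity.

Claim: cos(2x) = 2cos(x).
Test a specific point where both sides are defined: x = -π/3.
LHS = cos(2x) ≈ -0.5000
RHS = 2cos(x) ≈ 1.0000
Since -0.5000 ≠ 1.0000, the equation fails at this point, so it cannot hold for every real x for which both sides are defined.
The correct double-angle formula is cos(2x) = cos²x - sin²x.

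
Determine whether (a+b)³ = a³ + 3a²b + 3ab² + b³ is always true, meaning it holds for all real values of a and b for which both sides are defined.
Claim: (a+b)³ = a³ + 3a²b + 3ab² + b³.
Reasoning: (a+b)³ = (a+b)(a+b)² = (a+b)(a² + 2ab + b²) = a³ + 2a²b + ab² + a²b + 2ab² + b³ = a³ + 3a²b + 3ab² + b³.
So the two sides agree for all real values of a and b for which both sides are defined.

Conclusion: Yes, this is an identity.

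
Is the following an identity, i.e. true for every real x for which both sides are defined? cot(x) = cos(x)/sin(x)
Yes, this is an identity.

Claim: cot(x) = cos(x)/sin(x).
Reasoning: cot(x) is defined as 1/tan(x) = 1/(sin(x)/cos(x)) = cos(x)/sin(x), wherever sin(x) ≠ 0.
So the two sides agree for every real x for which both sides are defined.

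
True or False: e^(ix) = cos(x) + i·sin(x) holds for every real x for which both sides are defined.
True.

Claim: e^(ix) = cos(x) + i·sin(x).
Reasoning: Euler's formula. Expand e^(ix) = Σ (ix)^k / k!. Since i² = -1, the even-k terms are Σ (-1)^m x^(2m)/(2m)! = cos(x) and the odd-k terms are i · Σ (-1)^m x^(2m+1)/(2m+1)! = i·sin(x).
So the two sides agree for every real x for which both sides are defined.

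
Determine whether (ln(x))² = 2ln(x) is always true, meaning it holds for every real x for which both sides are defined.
Claim: (ln(x))² = 2ln(x).
Test a specific point where both sides are defined: x = 3.
LHS = (ln(x))² ≈ 1.2069
RHS = 2ln(x) ≈ 2.1972
Since 1.2069 ≠ 2.1972, the equation fails at this point, so it cannot hold for every real x for which both sides are defined.
2ln(x) equals ln(x²), which is not the same as (ln x)².

Conclusion: No, this is NOT an identity.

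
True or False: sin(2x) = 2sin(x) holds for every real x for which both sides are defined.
False.

Claim: sin(2x) = 2sin(x).
Test a specific point where both sides are defined: x = -π/2.
LHS = sin(2x) ≈ 0.0000
RHS = 2sin(x) ≈ -2.0000
Since 0.0000 ≠ -2.0000, the equation fails at this point, so it cannot hold for every real x for which both sides are defined.
The correct double-angle formula is sin(2x) = 2sin(x)cos(x).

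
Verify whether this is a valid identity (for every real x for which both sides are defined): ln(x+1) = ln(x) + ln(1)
Claim: ln(x+1) = ln(x) + ln(1).
Test a specific point where both sides are defined: x = 3.
LHS = ln(x+1) ≈ 1.3863
RHS = ln(x) + ln(1) ≈ 1.0986
Since 1.3863 ≠ 1.0986, the equation fails at this point, so it cannot hold for every real x for which both sides are defined.
ln(1) = 0, so the right side is just ln(x), which differs from ln(x+1).

Conclusion: No, this is NOT an identity.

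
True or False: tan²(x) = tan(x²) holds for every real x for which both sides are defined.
Claim: tan²(x) = tan(x²).
Test a specific point where both sides are defined: x = π/3.
LHS = tan²(x) ≈ 3.0000
RHS = tan(x²) ≈ 1.9485
Since 3.0000 ≠ 1.9485, the equation fails at this point, so it cannot hold for every real x for which both sides are defined.
tan²(x) means (tan x)², squaring the output; tan(x²) squares the input. These are different functions.

Conclusion: False.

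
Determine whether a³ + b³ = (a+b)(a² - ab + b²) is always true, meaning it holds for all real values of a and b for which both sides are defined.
Yes, this is an identity.

Claim: a³ + b³ = (a+b)(a² - ab + b²).
Reasoning: Expand the right side: (a+b)(a² - ab + b²) = a³ - a²b + ab² + a²b - ab² + b³ = a³ + b³ (the middle terms cancel in pairs).
So the two sides agree for all real values of a and b for which both sides are defined.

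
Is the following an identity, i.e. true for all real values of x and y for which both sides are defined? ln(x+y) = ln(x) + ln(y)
No, this is NOT an identity.

Claim: ln(x+y) = ln(x) + ln(y).
Test a specific point where both sides are defined: x = 1/2, y = 3/2.
LHS = ln(x+y) ≈ 0.6931
RHS = ln(x) + ln(y) ≈ -0.2877
Since 0.6931 ≠ -0.2877, the equation fails at this point, so it cannot hold for all real values of x and y for which both sides are defined.
ln(x) + ln(y) = ln(xy), not ln(x+y).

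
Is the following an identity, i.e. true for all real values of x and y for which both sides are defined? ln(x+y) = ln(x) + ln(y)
Claim: ln(x+y) = ln(x) + ln(y).
Test a specific point where both sides are defined: x = 1, y = 1.
LHS = ln(x+y) ≈ 0.6931
RHS = ln(x) + ln(y) ≈ 0.0000
Since 0.6931 ≠ 0.0000, the equation fails at this point, so it cannot hold for all real values of x and y for which both sides are defined.
ln(x) + ln(y) = ln(xy), not ln(x+y).

Conclusion: No, this is NOT an identity.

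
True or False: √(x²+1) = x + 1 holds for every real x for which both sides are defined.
Claim: √(x²+1) = x + 1.
Test a specific point where both sides are defined: x = 1.
LHS = √(x²+1) ≈ 1.4142
RHS = x + 1 ≈ 2.0000
Since 1.4142 ≠ 2.0000, the equation fails at this point, so it cannot hold for every real x for which both sides are defined.
(x+1)² = x² + 2x + 1 ≠ x² + 1 unless x = 0.

Conclusion: False.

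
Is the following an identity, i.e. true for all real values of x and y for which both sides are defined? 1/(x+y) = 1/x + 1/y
Claim: 1/(x+y) = 1/x + 1/y.
Test a specific point where both sides are defined: x = -2, y = 3.
LHS = 1/(x+y) ≈ 1.0000
RHS = 1/x + 1/y ≈ -0.1667
Since 1.0000 ≠ -0.1667, the equation fails at this point, so it cannot hold for all real values of x and y for which both sides are defined.
1/x + 1/y = (x+y)/(xy), which is not 1/(x+y).

Conclusion: No, this is NOT an identity.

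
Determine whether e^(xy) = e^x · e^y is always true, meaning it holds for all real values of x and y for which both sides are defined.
No, this is NOT an identity.

Claim: e^(xy) = e^x · e^y.
Test a specific point where both sides are defined: x = 1/2, y = -2.
LHS = e^(xy) ≈ 0.3679
RHS = e^x · e^y ≈ 0.2231
Since 0.3679 ≠ 0.2231, the equation fails at this point, so it cannot hold for all real values of x and y for which both sides are defined.
e^x · e^y = e^(x+y), not e^(xy).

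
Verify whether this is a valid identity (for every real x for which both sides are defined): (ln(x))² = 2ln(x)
No, this is NOT an identity.

Claim: (ln(x))² = 2ln(x).
Test a specific point where both sides are defined: x = 4.
LHS = (ln(x))² ≈ 1.9218
RHS = 2ln(x) ≈ 2.7726
Since 1.9218 ≠ 2.7726, the equation fails at this point, so it cannot hold for every real x for which both sides are defined.
2ln(x) equals ln(x²), which is not the same as (ln x)².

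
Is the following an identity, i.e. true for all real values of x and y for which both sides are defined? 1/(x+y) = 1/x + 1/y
No, this is NOT an identity.

Claim: 1/(x+y) = 1/x + 1/y.
Test a specific point where both sides are defined: x = 4, y = 1.
LHS = 1/(x+y) ≈ 0.2000
RHS = 1/x + 1/y ≈ 1.2500
Since 0.2000 ≠ 1.2500, the equation fails at this point, so it cannot hold for all real values of x and y for which both sides are defined.
1/x + 1/y = (x+y)/(xy), which is not 1/(x+y).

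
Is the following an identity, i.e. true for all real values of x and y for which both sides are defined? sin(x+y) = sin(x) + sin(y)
Claim: sin(x+y) = sin(x) + sin(y).
Test a specific point where both sides are defined: x = 2π/3, y = -π/6.
LHS = sin(x+y) ≈ 1.0000
RHS = sin(x) + sin(y) ≈ 0.3660
Since 1.0000 ≠ 0.3660, the equation fails at this point, so it cannot hold for all real values of x and y for which both sides are defined.
The correct expansion is sin(x+y) = sin(x)cos(y) + cos(x)sin(y); sine is not additive.

Conclusion: No, this is NOT an identity.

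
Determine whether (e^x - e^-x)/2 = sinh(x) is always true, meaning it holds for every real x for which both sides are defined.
Claim: (e^x - e^-x)/2 = sinh(x).
Reasoning: This is exactly the definition of the hyperbolic sine: sinh(x) := (e^x - e^-x)/2.
So the two sides agree for every real x for which both sides are defined.

Conclusion: Yes, this is an identity.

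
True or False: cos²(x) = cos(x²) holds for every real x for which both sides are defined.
Claim: cos²(x) = cos(x²).
Test a specific point where both sides are defined: x = -π/4.
LHS = cos²(x) ≈ 0.5000
RHS = cos(x²) ≈ 0.8157
Since 0.5000 ≠ 0.8157, the equation fails at this point, so it cannot hold for every real x for which both sides are defined.
cos²(x) means (cos x)², squaring the output; cos(x²) squares the input. These are different functions.

Conclusion: False.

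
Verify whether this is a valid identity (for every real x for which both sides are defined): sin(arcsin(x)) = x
Claim: sin(arcsin(x)) = x.
Reasoning: For -1 ≤ x ≤ 1 (where arcsin is defined), arcsin(x) is by definition an angle whose sine equals x. Taking the sine of that angle returns x. (Note the other order, arcsin(sin x) = x, is NOT an identity.)
So the two sides agree for every real x for which both sides are defined.

Conclusion: Yes, this is an identity.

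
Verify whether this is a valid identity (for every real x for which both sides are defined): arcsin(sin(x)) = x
Claim: arcsin(sin(x)) = x.
Test a specific point where both sides are defined: x = π.
LHS = arcsin(sin(x)) ≈ 0.0000
RHS = x ≈ 3.1416
Since 0.0000 ≠ 3.1416, the equation fails at this point, so it cannot hold for every real x for which both sides are defined.
arcsin only returns values in [-π/2, π/2], so arcsin(sin(x)) = x holds only for x in that interval, not for all real x.

Conclusion: No, this is NOT an identity.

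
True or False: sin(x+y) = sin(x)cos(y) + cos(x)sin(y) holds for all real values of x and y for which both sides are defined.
True.

Claim: sin(x+y) = sin(x)cos(y) + cos(x)sin(y).
Reasoning: By Euler's formula e^(i(x+y)) = e^(ix)·e^(iy) = (cos x + i·sin x)(cos y + i·sin y). The imaginary part of the left side is sin(x+y); the imaginary part of the product is sin(x)cos(y) + cos(x)sin(y).
So the two sides agree for all real values of x and y for which both sides are defined.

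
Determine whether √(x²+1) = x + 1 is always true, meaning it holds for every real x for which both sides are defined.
No, this is NOT an identity.

Claim: √(x²+1) = x + 1.
Test a specific point where both sides are defined: x = 2.
LHS = √(x²+1) ≈ 2.2361
RHS = x + 1 ≈ 3.0000
Since 2.2361 ≠ 3.0000, the equation fails at this point, so it cannot hold for every real x for which both sides are defined.
(x+1)² = x² + 2x + 1 ≠ x² + 1 unless x = 0.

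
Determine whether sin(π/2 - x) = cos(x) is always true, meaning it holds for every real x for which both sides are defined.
Claim: sin(π/2 - x) = cos(x).
Reasoning: Use sin(u - v) = sin(u)cos(v) - cos(u)sin(v) with u = π/2, v = x: sin(π/2)cos(x) - cos(π/2)sin(x) = 1·cos(x) - 0·sin(x) = cos(x).
So the two sides agree for every real x for which both sides are defined.

Conclusion: Yes, this is an identity.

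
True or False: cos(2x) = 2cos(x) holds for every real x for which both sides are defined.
False.

Claim: cos(2x) = 2cos(x).
Test a specific point where both sides are defined: x = -π/2.
LHS = cos(2x) ≈ -1.0000
RHS = 2cos(x) ≈ 0.0000
Since -1.0000 ≠ 0.0000, the equation fails at this point, so it cannot hold for every real x for which both sides are defined.
The correct double-angle formula is cos(2x) = cos²x - sin²x.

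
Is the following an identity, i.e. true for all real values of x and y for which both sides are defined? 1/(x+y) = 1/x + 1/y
Claim: 1/(x+y) = 1/x + 1/y.
Test a specific point where both sides are defined: x = -3, y = 3/2.
LHS = 1/(x+y) ≈ -0.6667
RHS = 1/x + 1/y ≈ 0.3333
Since -0.6667 ≠ 0.3333, the equation fails at this point, so it cannot hold for all real values of x and y for which both sides are defined.
1/x + 1/y = (x+y)/(xy), which is not 1/(x+y).

Conclusion: No, this is NOT an identity.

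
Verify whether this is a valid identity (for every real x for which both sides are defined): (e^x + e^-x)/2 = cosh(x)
Claim: (e^x + e^-x)/2 = cosh(x).
Reasoning: This is exactly the definition of the hyperbolic cosine: cosh(x) := (e^x + e^-x)/2.
So the two sides agree for every real x for which both sides are defined.

Conclusion: Yes, this is an identity.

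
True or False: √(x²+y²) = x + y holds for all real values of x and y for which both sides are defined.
Claim: √(x²+y²) = x + y.
Test a specific point where both sides are defined: x = -2, y = -2.
LHS = √(x²+y²) ≈ 2.8284
RHS = x + y ≈ -4.0000
Since 2.8284 ≠ -4.0000, the equation fails at this point, so it cannot hold for all real values of x and y for which both sides are defined.
(x+y)² = x² + 2xy + y², not x² + y², so the square root does not split this way.

Conclusion: False.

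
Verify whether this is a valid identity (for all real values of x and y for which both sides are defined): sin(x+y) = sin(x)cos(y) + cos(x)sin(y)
Claim: sin(x+y) = sin(x)cos(y) + cos(x)sin(y).
Reasoning: By Euler's formula e^(i(x+y)) = e^(ix)·e^(iy) = (cos x + i·sin x)(cos y + i·sin y). The imaginary part of the left side is sin(x+y); the imaginary part of the product is sin(x)cos(y) + cos(x)sin(y).
So the two sides agree for all real values of x and y for which both sides are defined.

Conclusion: Yes, this is an identity.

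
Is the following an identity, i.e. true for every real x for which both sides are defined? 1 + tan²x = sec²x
Yes, this is an identity.

Claim: 1 + tan²x = sec²x.
Reasoning: Start from sin²x + cos²x = 1 and divide every term by cos²x (allowed wherever tan x and sec x are defined): tan²x + 1 = 1/cos²x = sec²x.
So the two sides agree for every real x for which both sides are defined.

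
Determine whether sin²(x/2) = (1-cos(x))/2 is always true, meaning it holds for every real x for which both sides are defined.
Yes, this is an identity.

Claim: sin²(x/2) = (1-cos(x))/2.
Reasoning: Use cos(2θ) = 1 - 2sin²θ with θ = x/2: cos(x) = 1 - 2sin²(x/2). Solving for sin²(x/2) gives (1 - cos(x))/2.
So the two sides agree for every real x for which both sides are defined.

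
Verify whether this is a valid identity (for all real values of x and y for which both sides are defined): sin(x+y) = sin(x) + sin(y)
Claim: sin(x+y) = sin(x) + sin(y).
Test a specific point where both sides are defined: x = -π/6, y = π/3.
LHS = sin(x+y) ≈ 0.5000
RHS = sin(x) + sin(y) ≈ 0.3660
Since 0.5000 ≠ 0.3660, the equation fails at this point, so it cannot hold for all real values of x and y for which both sides are defined.
The correct expansion is sin(x+y) = sin(x)cos(y) + cos(x)sin(y); sine is not additive.

Conclusion: No, this is NOT an identity.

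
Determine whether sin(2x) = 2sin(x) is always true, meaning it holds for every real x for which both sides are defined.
No, this is NOT an identity.

Claim: sin(2x) = 2sin(x).
Test a specific point where both sides are defined: x = 3π/4.
LHS = sin(2x) ≈ -1.0000
RHS = 2sin(x) ≈ 1.4142
Since -1.0000 ≠ 1.4142, the equation fails at this point, so it cannot hold for every real x for which both sides are defined.
The correct double-angle formula is sin(2x) = 2sin(x)cos(x).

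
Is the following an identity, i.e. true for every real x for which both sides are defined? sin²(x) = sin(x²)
Claim: sin²(x) = sin(x²).
Test a specific point where both sides are defined: x = -π/4.
LHS = sin²(x) ≈ 0.5000
RHS = sin(x²) ≈ 0.5785
Since 0.5000 ≠ 0.5785, the equation fails at this point, so it cannot hold for every real x for which both sides are defined.
sin²(x) means (sin x)², squaring the output; sin(x²) squares the input. These are different functions.

Conclusion: No, this is NOT an identity.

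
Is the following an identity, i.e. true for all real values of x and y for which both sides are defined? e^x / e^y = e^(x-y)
Claim: e^x / e^y = e^(x-y).
Reasoning: 1/e^y = e^(-y), so e^x / e^y = e^x · e^(-y) = e^(x + (-y)) = e^(x-y) by the product rule for exponents.
So the two sides agree for all real values of x and y for which both sides are defined.

Conclusion: Yes, this is an identity.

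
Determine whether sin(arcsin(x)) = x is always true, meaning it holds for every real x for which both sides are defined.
Yes, this is an identity.

Claim: sin(arcsin(x)) = x.
Reasoning: For -1 ≤ x ≤ 1 (where arcsin is defined), arcsin(x) is by definition an angle whose sine equals x. Taking the sine of that angle returns x. (Note the other order, arcsin(sin x) = x, is NOT an identity.)
So the two sides agree for every real x for which both sides are defined.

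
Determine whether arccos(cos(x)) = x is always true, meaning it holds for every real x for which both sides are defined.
Claim: arccos(cos(x)) = x.
Test a specific point where both sides are defined: x = -π/6.
LHS = arccos(cos(x)) ≈ 0.5236
RHS = x ≈ -0.5236
Since 0.5236 ≠ -0.5236, the equation fails at this point, so it cannot hold for every real x for which both sides are defined.
arccos only returns values in [0, π], so arccos(cos(x)) = x holds only for x in that interval, not for all real x.

Conclusion: No, this is NOT an identity.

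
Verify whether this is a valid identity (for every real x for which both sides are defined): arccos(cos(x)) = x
No, this is NOT an identity.

Claim: arccos(cos(x)) = x.
Test a specific point where both sides are defined: x = -π/6.
LHS = arccos(cos(x)) ≈ 0.5236
RHS = x ≈ -0.5236
Since 0.5236 ≠ -0.5236, the equation fails at this point, so it cannot hold for every real x for which both sides are defined.
arccos only returns values in [0, π], so arccos(cos(x)) = x holds only for x in that interval, not for all real x.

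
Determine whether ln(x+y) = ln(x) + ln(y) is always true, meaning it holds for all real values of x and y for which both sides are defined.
Claim: ln(x+y) = ln(x) + ln(y).
Test a specific point where both sides are defined: x = 5, y = 3/2.
LHS = ln(x+y) ≈ 1.8718
RHS = ln(x) + ln(y) ≈ 2.0149
Since 1.8718 ≠ 2.0149, the equation fails at this point, so it cannot hold for all real values of x and y for which both sides are defined.
ln(x) + ln(y) = ln(xy), not ln(x+y).

Conclusion: No, this is NOT an identity.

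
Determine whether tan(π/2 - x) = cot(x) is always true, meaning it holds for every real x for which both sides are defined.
Yes, this is an identity.

Claim: tan(π/2 - x) = cot(x).
Reasoning: tan(π/2 - x) = sin(π/2 - x)/cos(π/2 - x) = cos(x)/sin(x) = cot(x), using the cofunction identities sin(π/2 - x) = cos(x) and cos(π/2 - x) = sin(x).
So the two sides agree for every real x for which both sides are defined.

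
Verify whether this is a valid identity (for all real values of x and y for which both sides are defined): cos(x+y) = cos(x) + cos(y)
Claim: cos(x+y) = cos(x) + cos(y).
Test a specific point where both sides are defined: x = π/2, y = π.
LHS = cos(x+y) ≈ 0.0000
RHS = cos(x) + cos(y) ≈ -1.0000
Since 0.0000 ≠ -1.0000, the equation fails at this point, so it cannot hold for all real values of x and y for which both sides are defined.
The correct expansion is cos(x+y) = cos(x)cos(y) - sin(x)sin(y); cosine is not additive.

Conclusion: No, this is NOT an identity.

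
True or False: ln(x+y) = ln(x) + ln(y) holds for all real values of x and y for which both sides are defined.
Claim: ln(x+y) = ln(x) + ln(y).
Test a specific point where both sides are defined: x = 4, y = 1/2.
LHS = ln(x+y) ≈ 1.5041
RHS = ln(x) + ln(y) ≈ 0.6931
Since 1.5041 ≠ 0.6931, the equation fails at this point, so it cannot hold for all real values of x and y for which both sides are defined.
ln(x) + ln(y) = ln(xy), not ln(x+y).

Conclusion: False.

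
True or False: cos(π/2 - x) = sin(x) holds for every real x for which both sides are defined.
Claim: cos(π/2 - x) = sin(x).
Reasoning: Use cos(u - v) = cos(u)cos(v) + sin(u)sin(v) with u = π/2, v = x: cos(π/2)cos(x) + sin(π/2)sin(x) = 0·cos(x) + 1·sin(x) = sin(x).
So the two sides agree for every real x for which both sides are defined.

Conclusion: True.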